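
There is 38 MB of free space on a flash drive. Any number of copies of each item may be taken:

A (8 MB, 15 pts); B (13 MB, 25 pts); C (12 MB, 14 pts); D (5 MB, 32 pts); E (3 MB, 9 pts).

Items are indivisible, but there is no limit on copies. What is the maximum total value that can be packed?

233 pts

Best value-per-unit is D at 32/5; filling with it alone gives 7×32 = 224.
Optimal mix: 7×D + 1×E → size 38, value 233.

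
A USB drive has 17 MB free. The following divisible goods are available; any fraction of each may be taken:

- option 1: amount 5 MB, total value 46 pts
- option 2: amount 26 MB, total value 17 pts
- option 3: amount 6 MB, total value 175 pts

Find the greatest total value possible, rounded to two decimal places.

Take in order of value per unit:
- option 3 (175/6 per unit): all 6 → value 175, running total 175.00
- option 1 (46/5 per unit): all 5 → value 46, running total 221.00
- option 2 (17/26 per unit): 6 of 26 → value 6×17/26 = 3.9231, running total 224.92
Total 224.92.

224.92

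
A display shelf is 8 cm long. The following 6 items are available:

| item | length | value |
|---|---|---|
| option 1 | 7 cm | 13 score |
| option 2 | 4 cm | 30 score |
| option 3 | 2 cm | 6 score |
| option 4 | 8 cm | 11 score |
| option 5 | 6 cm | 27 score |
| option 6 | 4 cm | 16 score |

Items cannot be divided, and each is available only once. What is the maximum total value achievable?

46 score

Check high-value combinations within 8 cm:
- option 2+option 6: length 4+4=8, value 30+16=46
- option 2+option 3: length 4+2=6, value 30+6=36
- option 3+option 5: length 2+6=8, value 6+27=33
- option 2: length 4, value 30
- option 5: length 6, value 27
Best: 46 score.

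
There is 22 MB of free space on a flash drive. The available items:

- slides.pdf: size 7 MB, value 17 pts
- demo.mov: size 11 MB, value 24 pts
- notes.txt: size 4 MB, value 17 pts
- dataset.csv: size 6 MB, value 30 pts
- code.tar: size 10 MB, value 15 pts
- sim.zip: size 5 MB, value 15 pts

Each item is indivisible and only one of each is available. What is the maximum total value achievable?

This is a 0/1 knapsack; check combinations near the capacity.
- slides.pdf+notes.txt+dataset.csv+sim.zip: size 7+4+6+5=22, value 17+17+30+15=79
- demo.mov+notes.txt+dataset.csv: size 11+4+6=21, value 24+17+30=71
- demo.mov+dataset.csv+sim.zip: size 11+6+5=22, value 24+30+15=69
Best: 79 pts.

79 pts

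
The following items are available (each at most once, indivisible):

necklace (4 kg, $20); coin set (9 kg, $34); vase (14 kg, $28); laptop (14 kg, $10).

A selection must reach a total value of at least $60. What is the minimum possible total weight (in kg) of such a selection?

Subsets with value ≥ 60, sorted by total weight:
- coin set+vase: weight 23, value 62
- necklace+coin set+vase: weight 27, value 82
Minimum weight: 23 kg.

23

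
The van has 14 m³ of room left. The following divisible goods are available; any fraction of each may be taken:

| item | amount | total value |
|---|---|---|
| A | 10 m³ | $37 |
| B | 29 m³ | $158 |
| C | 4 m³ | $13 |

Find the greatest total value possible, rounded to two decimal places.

Take in order of value per unit:
- B (158/29 per unit): 14 of 29 → value 14×158/29 = 76.2759, running total 76.28
Total 76.28.

76.28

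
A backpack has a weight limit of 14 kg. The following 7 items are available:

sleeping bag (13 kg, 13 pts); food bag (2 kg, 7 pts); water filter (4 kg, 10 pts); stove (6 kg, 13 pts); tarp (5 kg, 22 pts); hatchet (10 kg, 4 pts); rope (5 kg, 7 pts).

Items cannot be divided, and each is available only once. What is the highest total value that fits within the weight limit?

42 pts

Check high-value combinations within 14 kg:
- food bag+stove+tarp: weight 2+6+5=13, value 7+13+22=42
- food bag+water filter+tarp: weight 2+4+5=11, value 7+10+22=39
- water filter+tarp+rope: weight 4+5+5=14, value 10+22+7=39
- food bag+tarp+rope: weight 2+5+5=12, value 7+22+7=36
Best: 42 pts.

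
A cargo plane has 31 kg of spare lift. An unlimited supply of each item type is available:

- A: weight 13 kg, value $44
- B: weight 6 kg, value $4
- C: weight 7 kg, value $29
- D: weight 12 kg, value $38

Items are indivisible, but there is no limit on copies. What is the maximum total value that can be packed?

$116

Best value-per-unit is C at 29/7, and filling with it alone uses weight 4×7=28. No mix of the others beats 4×29 = 116.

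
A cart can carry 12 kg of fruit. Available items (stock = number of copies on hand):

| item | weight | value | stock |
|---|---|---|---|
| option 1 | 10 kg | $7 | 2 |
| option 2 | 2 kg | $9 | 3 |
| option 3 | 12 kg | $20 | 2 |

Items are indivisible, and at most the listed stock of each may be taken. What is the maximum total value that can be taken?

Best selections within weight 12 and stock limits:
- 3×option 2: weight 6, value 27
- 1×option 3: weight 12, value 20
- 2×option 2: weight 4, value 18
Best: $27.

$27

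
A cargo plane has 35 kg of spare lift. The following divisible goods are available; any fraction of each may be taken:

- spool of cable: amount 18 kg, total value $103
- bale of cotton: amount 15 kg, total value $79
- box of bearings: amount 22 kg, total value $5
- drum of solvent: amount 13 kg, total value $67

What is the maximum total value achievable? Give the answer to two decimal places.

192.31

Take in order of value per unit:
- spool of cable (103/18 per unit): all 18 → value 103, running total 103.00
- bale of cotton (79/15 per unit): all 15 → value 79, running total 182.00
- drum of solvent (67/13 per unit): 2 of 13 → value 2×67/13 = 10.3077, running total 192.31
Total 192.31.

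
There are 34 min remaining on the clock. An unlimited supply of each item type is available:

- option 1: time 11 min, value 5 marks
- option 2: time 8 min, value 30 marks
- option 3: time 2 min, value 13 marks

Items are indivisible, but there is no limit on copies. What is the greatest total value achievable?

Best value-per-unit is option 3 at 13/2, and filling with it alone uses time 17×2=34. No mix of the others beats 17×13 = 221.

221 marks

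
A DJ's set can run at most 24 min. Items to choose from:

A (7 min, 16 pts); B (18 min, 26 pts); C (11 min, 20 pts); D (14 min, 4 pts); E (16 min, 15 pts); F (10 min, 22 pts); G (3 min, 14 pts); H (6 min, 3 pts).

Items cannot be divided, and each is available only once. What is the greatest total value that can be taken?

Check high-value combinations within 24 min:
- C+F+G: duration 11+10+3=24, value 20+22+14=56
- A+F+G: duration 7+10+3=20, value 16+22+14=52
- A+C+G: duration 7+11+3=21, value 16+20+14=50
- C+F: duration 11+10=21, value 20+22=42
- A+F+H: duration 7+10+6=23, value 16+22+3=41
Best: 56 pts.

56 pts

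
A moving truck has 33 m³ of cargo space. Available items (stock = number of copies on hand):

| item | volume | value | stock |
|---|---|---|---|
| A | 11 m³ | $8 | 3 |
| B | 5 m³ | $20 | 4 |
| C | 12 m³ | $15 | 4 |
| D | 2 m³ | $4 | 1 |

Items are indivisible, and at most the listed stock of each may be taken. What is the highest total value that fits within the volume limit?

$95

Best selections within volume 33 and stock limits:
- 4×B + 1×C: volume 32, value 95
- 1×A + 4×B + 1×D: volume 33, value 92
Best: $95.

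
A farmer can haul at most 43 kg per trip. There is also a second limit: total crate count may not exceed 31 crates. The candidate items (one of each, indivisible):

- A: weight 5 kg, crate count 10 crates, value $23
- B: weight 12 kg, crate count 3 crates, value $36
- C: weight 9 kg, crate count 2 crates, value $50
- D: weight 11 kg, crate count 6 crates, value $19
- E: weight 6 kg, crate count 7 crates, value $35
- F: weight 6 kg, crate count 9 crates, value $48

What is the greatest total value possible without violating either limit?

$192

Feasible sets respecting both limits:
- A+B+C+E+F: weight 38, crate count 31, value 192
- A+B+C+D+F: weight 43, crate count 30, value 176
- B+C+E+F: weight 33, crate count 21, value 169
Best: $192.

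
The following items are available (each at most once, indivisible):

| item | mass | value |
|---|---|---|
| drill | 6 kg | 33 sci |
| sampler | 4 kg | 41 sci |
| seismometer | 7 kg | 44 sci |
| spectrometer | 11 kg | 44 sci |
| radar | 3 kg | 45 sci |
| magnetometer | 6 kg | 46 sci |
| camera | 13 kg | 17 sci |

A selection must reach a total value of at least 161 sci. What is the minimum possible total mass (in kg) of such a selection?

Subsets with value ≥ 161, sorted by total mass:
- drill+sampler+radar+magnetometer: mass 19, value 165
- sampler+seismometer+radar+magnetometer: mass 20, value 176
- drill+sampler+seismometer+radar: mass 20, value 163
Minimum mass: 19 kg.

19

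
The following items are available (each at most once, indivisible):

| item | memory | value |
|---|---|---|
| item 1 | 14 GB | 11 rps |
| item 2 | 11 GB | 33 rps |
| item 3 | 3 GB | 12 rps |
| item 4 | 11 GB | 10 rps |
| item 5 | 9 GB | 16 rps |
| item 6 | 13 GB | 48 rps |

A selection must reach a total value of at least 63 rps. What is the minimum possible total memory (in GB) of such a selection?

22

Subsets with value ≥ 63, sorted by total memory:
- item 5+item 6: memory 22, value 64
- item 2+item 6: memory 24, value 81
- item 3+item 5+item 6: memory 25, value 76
- item 2+item 3+item 6: memory 27, value 93
Minimum memory: 22 GB.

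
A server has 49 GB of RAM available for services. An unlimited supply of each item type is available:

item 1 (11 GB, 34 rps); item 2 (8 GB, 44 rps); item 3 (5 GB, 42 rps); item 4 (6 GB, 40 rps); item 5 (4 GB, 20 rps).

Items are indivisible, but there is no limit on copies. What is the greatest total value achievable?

Best value-per-unit is item 3 at 42/5; filling with it alone gives 9×42 = 378.
Optimal mix: 9×item 3 + 1×item 5 → memory 49, value 398.

398 rps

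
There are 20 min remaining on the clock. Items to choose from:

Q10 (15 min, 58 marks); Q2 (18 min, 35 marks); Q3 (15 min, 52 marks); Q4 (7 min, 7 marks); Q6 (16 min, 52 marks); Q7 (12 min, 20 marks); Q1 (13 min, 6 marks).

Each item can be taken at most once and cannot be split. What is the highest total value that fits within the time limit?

This is a 0/1 knapsack; check combinations near the capacity.
- Q10: time 15, value 58
- Q3: time 15, value 52
- Q6: time 16, value 52
- Q2: time 18, value 35
- Q4+Q7: time 7+12=19, value 7+20=27
Best: 58 marks.

58 marks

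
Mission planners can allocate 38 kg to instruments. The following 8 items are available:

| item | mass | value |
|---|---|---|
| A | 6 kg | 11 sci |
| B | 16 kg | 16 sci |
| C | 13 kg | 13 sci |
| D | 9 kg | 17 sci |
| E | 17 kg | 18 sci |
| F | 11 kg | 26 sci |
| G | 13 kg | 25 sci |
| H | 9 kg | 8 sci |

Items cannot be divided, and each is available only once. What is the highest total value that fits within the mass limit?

Check high-value combinations within 38 kg:
- D+F+G: mass 9+11+13=33, value 17+26+25=68
- C+F+G: mass 13+11+13=37, value 13+26+25=64
- A+F+G: mass 6+11+13=30, value 11+26+25=62
- A+D+F+H: mass 6+9+11+9=35, value 11+17+26+8=62
Best: 68 sci.

68 sci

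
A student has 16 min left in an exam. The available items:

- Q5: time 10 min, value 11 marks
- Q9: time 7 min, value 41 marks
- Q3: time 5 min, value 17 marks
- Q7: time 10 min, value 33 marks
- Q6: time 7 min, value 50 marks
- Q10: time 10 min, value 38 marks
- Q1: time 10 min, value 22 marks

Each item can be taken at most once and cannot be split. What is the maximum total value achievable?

Check high-value combinations within 16 min:
- Q9+Q6: time 7+7=14, value 41+50=91
- Q3+Q6: time 5+7=12, value 17+50=67
- Q9+Q3: time 7+5=12, value 41+17=58
- Q3+Q10: time 5+10=15, value 17+38=55
- Q6: time 7, value 50
Best: 91 marks.

91 marks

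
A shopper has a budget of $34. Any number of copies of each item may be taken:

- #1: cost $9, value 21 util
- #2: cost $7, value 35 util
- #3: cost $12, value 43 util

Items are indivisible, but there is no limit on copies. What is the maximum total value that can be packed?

148 util

Best value-per-unit is #2 at 35/7; filling with it alone gives 4×35 = 140.
Optimal mix: 3×#2 + 1×#3 → cost 33, value 148.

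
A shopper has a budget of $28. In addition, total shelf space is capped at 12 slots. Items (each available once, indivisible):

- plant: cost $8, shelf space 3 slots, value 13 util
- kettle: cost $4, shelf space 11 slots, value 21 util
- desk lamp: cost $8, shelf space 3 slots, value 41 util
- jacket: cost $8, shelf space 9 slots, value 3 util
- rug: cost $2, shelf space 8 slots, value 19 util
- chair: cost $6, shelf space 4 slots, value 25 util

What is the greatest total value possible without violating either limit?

Feasible sets respecting both limits:
- plant+desk lamp+chair: cost 22, shelf space 10, value 79
- desk lamp+chair: cost 14, shelf space 7, value 66
- desk lamp+rug: cost 10, shelf space 11, value 60
Best: 79 util.

79 util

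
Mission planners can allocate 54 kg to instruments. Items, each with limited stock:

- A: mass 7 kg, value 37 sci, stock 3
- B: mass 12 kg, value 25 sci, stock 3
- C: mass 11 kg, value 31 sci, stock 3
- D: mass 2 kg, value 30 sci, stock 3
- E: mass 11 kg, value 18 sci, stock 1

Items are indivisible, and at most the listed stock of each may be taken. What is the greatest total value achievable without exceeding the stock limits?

Top feasible selections:
- 3×A + 2×C + 3×D: mass 49, value 263
- 3×A + 1×B + 1×C + 3×D: mass 50, value 257
- 2×A + 3×C + 3×D: mass 53, value 257
- 3×A + 2×B + 3×D: mass 51, value 251
Best: 263 sci.

263 sci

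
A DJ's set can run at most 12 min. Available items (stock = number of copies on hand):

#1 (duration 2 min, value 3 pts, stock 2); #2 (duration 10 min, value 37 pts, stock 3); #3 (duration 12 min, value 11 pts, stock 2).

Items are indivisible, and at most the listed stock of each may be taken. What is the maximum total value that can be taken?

40 pts

Top feasible selections:
- 1×#1 + 1×#2: duration 12, value 40
- 1×#2: duration 10, value 37
- 1×#3: duration 12, value 11
Best: 40 pts.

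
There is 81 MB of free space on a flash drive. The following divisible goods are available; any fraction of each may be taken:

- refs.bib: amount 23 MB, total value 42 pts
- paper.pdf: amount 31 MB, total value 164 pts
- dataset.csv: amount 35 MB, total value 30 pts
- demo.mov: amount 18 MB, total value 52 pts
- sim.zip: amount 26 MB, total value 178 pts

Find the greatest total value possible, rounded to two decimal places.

404.96

Take in order of value per unit:
- sim.zip (178/26 per unit): all 26 → value 178, running total 178.00
- paper.pdf (164/31 per unit): all 31 → value 164, running total 342.00
- demo.mov (52/18 per unit): all 18 → value 52, running total 394.00
- refs.bib (42/23 per unit): 6 of 23 → value 6×42/23 = 10.9565, running total 404.96
Total 404.96.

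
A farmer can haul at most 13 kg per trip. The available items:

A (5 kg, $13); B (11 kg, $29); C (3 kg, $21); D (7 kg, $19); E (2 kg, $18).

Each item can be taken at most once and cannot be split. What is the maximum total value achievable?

$58

Check high-value combinations within 13 kg:
- C+D+E: weight 3+7+2=12, value 21+19+18=58
- A+C+E: weight 5+3+2=10, value 13+21+18=52
- B+E: weight 11+2=13, value 29+18=47
- C+D: weight 3+7=10, value 21+19=40
Best: $58.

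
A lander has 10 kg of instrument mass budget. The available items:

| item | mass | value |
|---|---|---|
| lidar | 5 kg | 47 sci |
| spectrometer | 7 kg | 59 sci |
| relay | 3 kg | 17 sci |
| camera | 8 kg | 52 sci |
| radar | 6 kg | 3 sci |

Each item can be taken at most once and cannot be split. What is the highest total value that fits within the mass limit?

This is a 0/1 knapsack; check combinations near the capacity.
- spectrometer+relay: mass 7+3=10, value 59+17=76
- lidar+relay: mass 5+3=8, value 47+17=64
- spectrometer: mass 7, value 59
- camera: mass 8, value 52
Best: 76 sci.

76 sci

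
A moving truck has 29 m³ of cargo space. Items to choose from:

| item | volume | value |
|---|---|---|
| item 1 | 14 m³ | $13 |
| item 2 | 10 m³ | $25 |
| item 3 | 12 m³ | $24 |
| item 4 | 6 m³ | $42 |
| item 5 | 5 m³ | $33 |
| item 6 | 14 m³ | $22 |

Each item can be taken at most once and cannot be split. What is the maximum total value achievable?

Check high-value combinations within 29 m³:
- item 2+item 4+item 5: volume 10+6+5=21, value 25+42+33=100
- item 3+item 4+item 5: volume 12+6+5=23, value 24+42+33=99
- item 4+item 5+item 6: volume 6+5+14=25, value 42+33+22=97
- item 2+item 3+item 4: volume 10+12+6=28, value 25+24+42=91
- item 1+item 4+item 5: volume 14+6+5=25, value 13+42+33=88
Best: $100.

$100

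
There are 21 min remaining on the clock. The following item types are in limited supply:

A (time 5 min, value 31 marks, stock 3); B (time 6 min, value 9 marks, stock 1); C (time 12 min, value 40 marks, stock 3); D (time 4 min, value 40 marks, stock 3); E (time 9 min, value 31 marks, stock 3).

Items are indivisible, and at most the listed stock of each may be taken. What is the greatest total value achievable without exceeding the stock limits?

151 marks

Top feasible selections:
- 1×A + 3×D: time 17, value 151
- 3×D + 1×E: time 21, value 151
Best: 151 marks.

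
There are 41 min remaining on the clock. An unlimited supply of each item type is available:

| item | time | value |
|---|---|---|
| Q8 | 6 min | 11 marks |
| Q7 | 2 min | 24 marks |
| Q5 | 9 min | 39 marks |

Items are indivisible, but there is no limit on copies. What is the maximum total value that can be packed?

480 marks

Best value-per-unit is Q7 at 24/2, and filling with it alone uses time 20×2=40. No mix of the others beats 20×24 = 480.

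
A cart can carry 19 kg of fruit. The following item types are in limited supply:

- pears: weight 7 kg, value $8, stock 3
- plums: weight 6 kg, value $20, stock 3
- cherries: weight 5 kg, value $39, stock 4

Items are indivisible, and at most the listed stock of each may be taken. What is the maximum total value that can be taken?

Top feasible selections:
- 3×cherries: weight 15, value 117
- 1×plums + 2×cherries: weight 16, value 98
- 1×pears + 2×cherries: weight 17, value 86
Best: $117.

$117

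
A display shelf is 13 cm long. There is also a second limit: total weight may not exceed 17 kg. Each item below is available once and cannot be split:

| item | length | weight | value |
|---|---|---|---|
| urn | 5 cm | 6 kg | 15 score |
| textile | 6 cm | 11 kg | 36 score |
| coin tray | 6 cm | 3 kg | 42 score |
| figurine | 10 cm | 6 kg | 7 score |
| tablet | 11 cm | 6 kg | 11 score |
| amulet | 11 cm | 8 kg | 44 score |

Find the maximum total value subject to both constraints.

78 score

Feasible sets respecting both limits:
- textile+coin tray: length 12, weight 14, value 78
- urn+coin tray: length 11, weight 9, value 57
- urn+textile: length 11, weight 17, value 51
Best: 78 score.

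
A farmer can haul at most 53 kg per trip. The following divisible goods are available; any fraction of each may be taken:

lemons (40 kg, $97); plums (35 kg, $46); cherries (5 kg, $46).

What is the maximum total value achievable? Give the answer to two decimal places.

Take in order of value per unit:
- cherries (46/5 per unit): all 5 → value 46, running total 46.00
- lemons (97/40 per unit): all 40 → value 97, running total 143.00
- plums (46/35 per unit): 8 of 35 → value 8×46/35 = 10.5143, running total 153.51
Total 153.51.

153.51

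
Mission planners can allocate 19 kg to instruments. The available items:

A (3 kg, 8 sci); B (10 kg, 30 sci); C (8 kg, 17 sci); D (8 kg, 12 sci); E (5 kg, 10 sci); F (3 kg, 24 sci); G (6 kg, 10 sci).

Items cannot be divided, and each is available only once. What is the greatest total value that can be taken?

64 sci

Check high-value combinations within 19 kg:
- B+E+F: mass 10+5+3=18, value 30+10+24=64
- B+F+G: mass 10+3+6=19, value 30+24+10=64
- A+B+F: mass 3+10+3=16, value 8+30+24=62
- A+C+E+F: mass 3+8+5+3=19, value 8+17+10+24=59
Best: 64 sci.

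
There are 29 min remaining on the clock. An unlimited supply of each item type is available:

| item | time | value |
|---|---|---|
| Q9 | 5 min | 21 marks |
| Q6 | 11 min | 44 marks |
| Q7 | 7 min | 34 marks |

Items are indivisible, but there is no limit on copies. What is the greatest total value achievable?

Best value-per-unit is Q7 at 34/7, and filling with it alone uses time 4×7=28. No mix of the others beats 4×34 = 136.

136 marks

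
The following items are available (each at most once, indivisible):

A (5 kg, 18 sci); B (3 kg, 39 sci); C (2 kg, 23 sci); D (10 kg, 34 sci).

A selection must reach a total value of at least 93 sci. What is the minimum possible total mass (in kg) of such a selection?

15

Subsets with value ≥ 93, sorted by total mass:
- B+C+D: mass 15, value 96
- A+B+C+D: mass 20, value 114
Minimum mass: 15 kg.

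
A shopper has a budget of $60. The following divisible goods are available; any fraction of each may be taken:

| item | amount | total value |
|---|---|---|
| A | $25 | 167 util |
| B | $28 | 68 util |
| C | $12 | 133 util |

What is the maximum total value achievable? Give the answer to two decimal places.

355.86

Take in order of value per unit:
- C (133/12 per unit): all 12 → value 133, running total 133.00
- A (167/25 per unit): all 25 → value 167, running total 300.00
- B (68/28 per unit): 23 of 28 → value 23×68/28 = 55.8571, running total 355.86
Total 355.86.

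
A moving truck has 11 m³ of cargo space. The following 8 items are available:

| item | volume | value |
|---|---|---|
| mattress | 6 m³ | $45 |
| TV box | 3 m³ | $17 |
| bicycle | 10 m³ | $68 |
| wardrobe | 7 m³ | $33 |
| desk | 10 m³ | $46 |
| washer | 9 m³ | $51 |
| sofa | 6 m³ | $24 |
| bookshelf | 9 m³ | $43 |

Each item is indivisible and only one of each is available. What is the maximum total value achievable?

Check high-value combinations within 11 m³:
- bicycle: volume 10, value 68
- mattress+TV box: volume 6+3=9, value 45+17=62
- washer: volume 9, value 51
- TV box+wardrobe: volume 3+7=10, value 17+33=50
- desk: volume 10, value 46
Best: $68.

$68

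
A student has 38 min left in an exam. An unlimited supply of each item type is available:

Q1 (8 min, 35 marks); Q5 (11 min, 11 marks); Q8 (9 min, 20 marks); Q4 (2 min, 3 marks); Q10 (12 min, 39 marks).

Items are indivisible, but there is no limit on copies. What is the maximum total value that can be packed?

Best value-per-unit is Q1 at 35/8; filling with it alone gives 4×35 = 140.
Optimal mix: 4×Q1 + 3×Q4 → time 38, value 149.

149 marks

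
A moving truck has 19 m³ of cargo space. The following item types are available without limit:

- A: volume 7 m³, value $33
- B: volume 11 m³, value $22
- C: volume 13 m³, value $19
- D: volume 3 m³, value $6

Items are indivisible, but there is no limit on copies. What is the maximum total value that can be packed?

$72

Best value-per-unit is A at 33/7; filling with it alone gives 2×33 = 66.
Optimal mix: 2×A + 1×D → volume 17, value 72.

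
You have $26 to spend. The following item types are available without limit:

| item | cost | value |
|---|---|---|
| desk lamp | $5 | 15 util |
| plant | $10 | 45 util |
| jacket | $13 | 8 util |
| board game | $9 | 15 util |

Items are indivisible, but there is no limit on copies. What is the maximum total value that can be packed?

Best value-per-unit is plant at 45/10; filling with it alone gives 2×45 = 90.
Optimal mix: 1×desk lamp + 2×plant → cost 25, value 105.

105 util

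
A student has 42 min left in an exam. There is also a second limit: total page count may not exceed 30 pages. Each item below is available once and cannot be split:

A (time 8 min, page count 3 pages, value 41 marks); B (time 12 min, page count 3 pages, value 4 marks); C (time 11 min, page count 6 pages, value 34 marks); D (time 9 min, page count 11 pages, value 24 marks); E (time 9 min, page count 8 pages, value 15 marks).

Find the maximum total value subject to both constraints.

Feasible sets respecting both limits:
- A+C+D+E: time 37, page count 28, value 114
- A+B+C+D: time 40, page count 23, value 103
- A+C+D: time 28, page count 20, value 99
Best: 114 marks.

114 marks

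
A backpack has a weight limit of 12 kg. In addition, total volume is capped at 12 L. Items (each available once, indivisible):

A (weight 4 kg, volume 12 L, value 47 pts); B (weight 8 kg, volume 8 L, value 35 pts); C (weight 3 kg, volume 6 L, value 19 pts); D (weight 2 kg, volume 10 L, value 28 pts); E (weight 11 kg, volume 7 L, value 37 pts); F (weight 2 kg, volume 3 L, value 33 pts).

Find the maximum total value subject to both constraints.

Feasible sets respecting both limits:
- B+F: weight 10, volume 11, value 68
- C+F: weight 5, volume 9, value 52
- A: weight 4, volume 12, value 47
- E: weight 11, volume 7, value 37
Best: 68 pts.

68 pts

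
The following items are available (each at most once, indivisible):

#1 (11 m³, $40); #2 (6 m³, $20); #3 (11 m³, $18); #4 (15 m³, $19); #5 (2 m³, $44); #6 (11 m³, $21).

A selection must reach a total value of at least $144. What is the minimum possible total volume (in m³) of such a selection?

45

Subsets with value ≥ 144, sorted by total volume:
- #1+#2+#4+#5+#6: volume 45, value 144
- #1+#2+#3+#4+#5+#6: volume 56, value 162
Minimum volume: 45 m³.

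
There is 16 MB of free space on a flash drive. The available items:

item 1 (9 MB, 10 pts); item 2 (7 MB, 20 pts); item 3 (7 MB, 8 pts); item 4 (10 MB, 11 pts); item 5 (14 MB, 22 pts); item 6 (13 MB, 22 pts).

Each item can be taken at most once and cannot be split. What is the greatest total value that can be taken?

30 pts

This is a 0/1 knapsack; check combinations near the capacity.
- item 1+item 2: size 9+7=16, value 10+20=30
- item 2+item 3: size 7+7=14, value 20+8=28
- item 6: size 13, value 22
- item 5: size 14, value 22
Best: 30 pts.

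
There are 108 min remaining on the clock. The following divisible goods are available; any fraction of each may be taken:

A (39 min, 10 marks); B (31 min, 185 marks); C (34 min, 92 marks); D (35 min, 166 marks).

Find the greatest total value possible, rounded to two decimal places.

445.05

Take in order of value per unit:
- B (185/31 per unit): all 31 → value 185, running total 185.00
- D (166/35 per unit): all 35 → value 166, running total 351.00
- C (92/34 per unit): all 34 → value 92, running total 443.00
- A (10/39 per unit): 8 of 39 → value 8×10/39 = 2.0513, running total 445.05
Total 445.05.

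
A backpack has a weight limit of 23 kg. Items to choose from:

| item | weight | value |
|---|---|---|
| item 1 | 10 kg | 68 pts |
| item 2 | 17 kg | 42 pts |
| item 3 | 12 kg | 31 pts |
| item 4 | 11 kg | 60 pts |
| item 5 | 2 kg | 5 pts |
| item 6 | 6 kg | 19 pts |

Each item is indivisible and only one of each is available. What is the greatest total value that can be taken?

133 pts

Check high-value combinations within 23 kg:
- item 1+item 4+item 5: weight 10+11+2=23, value 68+60+5=133
- item 1+item 4: weight 10+11=21, value 68+60=128
- item 1+item 3: weight 10+12=22, value 68+31=99
- item 1+item 5+item 6: weight 10+2+6=18, value 68+5+19=92
- item 3+item 4: weight 12+11=23, value 31+60=91
Best: 133 pts.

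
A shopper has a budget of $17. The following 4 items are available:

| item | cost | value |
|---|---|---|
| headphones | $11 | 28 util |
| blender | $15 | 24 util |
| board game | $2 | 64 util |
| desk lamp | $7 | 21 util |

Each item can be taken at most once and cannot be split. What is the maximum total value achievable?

92 util

Check high-value combinations within $17:
- headphones+board game: cost 11+2=13, value 28+64=92
- blender+board game: cost 15+2=17, value 24+64=88
- board game+desk lamp: cost 2+7=9, value 64+21=85
Best: 92 util.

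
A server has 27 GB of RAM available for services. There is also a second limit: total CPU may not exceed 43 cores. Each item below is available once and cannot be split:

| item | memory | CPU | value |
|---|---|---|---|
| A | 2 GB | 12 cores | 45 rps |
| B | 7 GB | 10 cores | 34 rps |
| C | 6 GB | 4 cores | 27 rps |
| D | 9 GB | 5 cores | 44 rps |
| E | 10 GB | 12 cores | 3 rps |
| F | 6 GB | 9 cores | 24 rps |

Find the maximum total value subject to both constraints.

150 rps

Feasible sets respecting both limits:
- A+B+C+D: memory 24, CPU 31, value 150
- A+B+D+F: memory 24, CPU 36, value 147
- A+C+D+F: memory 23, CPU 30, value 140
Best: 150 rps.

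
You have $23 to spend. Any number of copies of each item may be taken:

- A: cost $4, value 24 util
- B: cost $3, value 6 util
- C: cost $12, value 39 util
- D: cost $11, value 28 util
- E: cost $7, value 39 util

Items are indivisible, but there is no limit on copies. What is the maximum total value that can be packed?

Best value-per-unit is A at 24/4; filling with it alone gives 5×24 = 120.
Optimal mix: 4×A + 1×E → cost 23, value 135.

135 util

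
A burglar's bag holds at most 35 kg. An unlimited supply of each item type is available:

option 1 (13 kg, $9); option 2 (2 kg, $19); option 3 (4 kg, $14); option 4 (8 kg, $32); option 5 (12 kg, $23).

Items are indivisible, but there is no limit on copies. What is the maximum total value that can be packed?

Best value-per-unit is option 2 at 19/2, and filling with it alone uses weight 17×2=34. No mix of the others beats 17×19 = 323.

$323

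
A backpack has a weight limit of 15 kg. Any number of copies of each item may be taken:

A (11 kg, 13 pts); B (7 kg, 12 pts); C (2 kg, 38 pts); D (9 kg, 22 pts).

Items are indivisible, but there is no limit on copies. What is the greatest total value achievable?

Best value-per-unit is C at 38/2, and filling with it alone uses weight 7×2=14. No mix of the others beats 7×38 = 266.

266 pts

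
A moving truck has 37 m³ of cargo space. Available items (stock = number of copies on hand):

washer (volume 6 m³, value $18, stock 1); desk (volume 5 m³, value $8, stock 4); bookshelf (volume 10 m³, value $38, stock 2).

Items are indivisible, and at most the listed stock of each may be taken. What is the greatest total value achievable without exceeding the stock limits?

Top feasible selections:
- 1×washer + 2×desk + 2×bookshelf: volume 36, value 110
- 1×washer + 1×desk + 2×bookshelf: volume 31, value 102
- 3×desk + 2×bookshelf: volume 35, value 100
Best: $110.

$110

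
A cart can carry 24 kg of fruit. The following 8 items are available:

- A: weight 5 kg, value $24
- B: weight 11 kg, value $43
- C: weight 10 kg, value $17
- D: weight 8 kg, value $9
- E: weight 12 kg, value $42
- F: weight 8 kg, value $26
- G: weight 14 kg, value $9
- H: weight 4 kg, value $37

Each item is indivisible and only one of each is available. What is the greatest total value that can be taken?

$106

Check high-value combinations within 24 kg:
- B+F+H: weight 11+8+4=23, value 43+26+37=106
- E+F+H: weight 12+8+4=24, value 42+26+37=105
- A+B+H: weight 5+11+4=20, value 24+43+37=104
- A+E+H: weight 5+12+4=21, value 24+42+37=103
- A+B+F: weight 5+11+8=24, value 24+43+26=93
Best: $106.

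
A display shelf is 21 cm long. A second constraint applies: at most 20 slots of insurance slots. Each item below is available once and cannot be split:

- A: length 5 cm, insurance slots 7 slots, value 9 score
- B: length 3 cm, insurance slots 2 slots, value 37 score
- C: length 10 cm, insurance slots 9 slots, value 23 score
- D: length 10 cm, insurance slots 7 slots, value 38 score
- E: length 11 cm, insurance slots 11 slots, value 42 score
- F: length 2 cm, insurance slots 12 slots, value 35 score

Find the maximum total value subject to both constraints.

Feasible sets respecting both limits:
- A+B+E: length 19, insurance slots 20, value 88
- A+B+D: length 18, insurance slots 16, value 84
- D+E: length 21, insurance slots 18, value 80
Best: 88 score.

88 score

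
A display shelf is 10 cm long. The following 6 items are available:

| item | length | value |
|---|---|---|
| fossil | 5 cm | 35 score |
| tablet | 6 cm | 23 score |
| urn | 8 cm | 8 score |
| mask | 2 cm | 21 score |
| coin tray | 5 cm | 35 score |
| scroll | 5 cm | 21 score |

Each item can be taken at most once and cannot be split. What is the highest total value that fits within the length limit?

70 score

Check high-value combinations within 10 cm:
- fossil+coin tray: length 5+5=10, value 35+35=70
- fossil+mask: length 5+2=7, value 35+21=56
- mask+coin tray: length 2+5=7, value 21+35=56
Best: 70 score.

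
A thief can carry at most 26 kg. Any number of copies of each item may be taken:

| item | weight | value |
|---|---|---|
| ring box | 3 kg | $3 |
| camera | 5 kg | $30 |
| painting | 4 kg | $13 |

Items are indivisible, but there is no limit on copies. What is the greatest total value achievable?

$150

Best value-per-unit is camera at 30/5, and filling with it alone uses weight 5×5=25. No mix of the others beats 5×30 = 150.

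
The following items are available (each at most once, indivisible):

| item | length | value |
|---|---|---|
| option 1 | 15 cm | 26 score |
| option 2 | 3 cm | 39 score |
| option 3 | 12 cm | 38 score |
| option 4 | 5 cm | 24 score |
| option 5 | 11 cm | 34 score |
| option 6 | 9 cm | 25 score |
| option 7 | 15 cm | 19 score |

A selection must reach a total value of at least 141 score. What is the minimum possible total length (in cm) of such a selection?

Subsets with value ≥ 141, sorted by total length:
- option 2+option 3+option 4+option 5+option 6: length 40, value 160
- option 1+option 2+option 4+option 5+option 6: length 43, value 148
- option 2+option 4+option 5+option 6+option 7: length 43, value 141
- option 1+option 2+option 3+option 4+option 6: length 44, value 152
Minimum length: 40 cm.

40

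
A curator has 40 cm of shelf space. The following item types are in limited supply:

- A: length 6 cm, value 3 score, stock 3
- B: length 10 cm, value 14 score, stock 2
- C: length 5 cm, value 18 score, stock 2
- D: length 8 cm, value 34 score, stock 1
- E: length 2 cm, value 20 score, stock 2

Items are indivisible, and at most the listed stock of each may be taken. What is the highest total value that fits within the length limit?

Top feasible selections:
- 1×A + 1×B + 2×C + 1×D + 2×E: length 38, value 127
- 1×B + 2×C + 1×D + 2×E: length 32, value 124
- 2×B + 1×C + 1×D + 2×E: length 37, value 120
Best: 127 score.

127 score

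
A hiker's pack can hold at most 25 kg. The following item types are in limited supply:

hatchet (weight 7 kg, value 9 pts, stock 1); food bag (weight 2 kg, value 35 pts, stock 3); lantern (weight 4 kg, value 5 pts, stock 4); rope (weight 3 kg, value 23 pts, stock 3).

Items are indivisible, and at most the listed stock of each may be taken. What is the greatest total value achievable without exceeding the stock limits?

Top feasible selections:
- 3×food bag + 2×lantern + 3×rope: weight 23, value 184
- 1×hatchet + 3×food bag + 3×rope: weight 22, value 183
- 3×food bag + 1×lantern + 3×rope: weight 19, value 179
Best: 184 pts.

184 pts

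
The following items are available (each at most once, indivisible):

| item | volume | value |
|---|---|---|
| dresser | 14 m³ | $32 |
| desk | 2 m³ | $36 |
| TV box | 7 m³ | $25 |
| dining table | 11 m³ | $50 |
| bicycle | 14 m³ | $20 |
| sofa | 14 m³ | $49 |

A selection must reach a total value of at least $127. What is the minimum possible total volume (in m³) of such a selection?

27

Subsets with value ≥ 127, sorted by total volume:
- desk+dining table+sofa: volume 27, value 135
- desk+TV box+dining table+sofa: volume 34, value 160
- dresser+desk+TV box+dining table: volume 34, value 143
- desk+TV box+dining table+bicycle: volume 34, value 131
Minimum volume: 27 m³.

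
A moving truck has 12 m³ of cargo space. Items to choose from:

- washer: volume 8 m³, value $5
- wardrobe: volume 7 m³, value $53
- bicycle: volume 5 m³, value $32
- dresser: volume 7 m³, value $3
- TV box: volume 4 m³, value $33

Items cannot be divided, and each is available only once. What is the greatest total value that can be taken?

$86

Check high-value combinations within 12 m³:
- wardrobe+TV box: volume 7+4=11, value 53+33=86
- wardrobe+bicycle: volume 7+5=12, value 53+32=85
- bicycle+TV box: volume 5+4=9, value 32+33=65
Best: $86.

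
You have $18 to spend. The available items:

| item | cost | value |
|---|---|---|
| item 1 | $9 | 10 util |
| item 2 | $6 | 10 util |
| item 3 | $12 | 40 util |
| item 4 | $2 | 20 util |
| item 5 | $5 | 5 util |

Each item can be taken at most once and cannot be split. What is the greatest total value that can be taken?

60 util

Check high-value combinations within $18:
- item 3+item 4: cost 12+2=14, value 40+20=60
- item 2+item 3: cost 6+12=18, value 10+40=50
- item 3+item 5: cost 12+5=17, value 40+5=45
- item 3: cost 12, value 40
Best: 60 util.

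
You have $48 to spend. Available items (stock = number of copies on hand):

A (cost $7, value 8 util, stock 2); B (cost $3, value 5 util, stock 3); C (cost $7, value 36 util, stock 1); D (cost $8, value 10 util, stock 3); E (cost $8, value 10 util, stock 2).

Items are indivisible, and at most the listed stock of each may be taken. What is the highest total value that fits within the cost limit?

Best selections within cost 48 and stock limits:
- 3×B + 1×C + 2×D + 2×E: cost 48, value 91
- 3×B + 1×C + 3×D + 1×E: cost 48, value 91
- 1×A + 3×B + 1×C + 1×D + 2×E: cost 47, value 89
- 1×A + 3×B + 1×C + 2×D + 1×E: cost 47, value 89
Best: 91 util.

91 util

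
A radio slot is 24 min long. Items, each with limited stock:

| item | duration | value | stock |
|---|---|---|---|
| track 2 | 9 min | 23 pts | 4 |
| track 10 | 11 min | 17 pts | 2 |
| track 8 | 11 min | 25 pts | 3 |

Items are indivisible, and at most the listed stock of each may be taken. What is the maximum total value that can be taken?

50 pts

Best selections within duration 24 and stock limits:
- 2×track 8: duration 22, value 50
- 1×track 2 + 1×track 8: duration 20, value 48
Best: 50 pts.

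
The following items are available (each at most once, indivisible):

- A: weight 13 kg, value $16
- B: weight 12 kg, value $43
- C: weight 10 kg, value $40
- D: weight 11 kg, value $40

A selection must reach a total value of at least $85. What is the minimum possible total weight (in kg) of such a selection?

33

Subsets with value ≥ 85, sorted by total weight:
- B+C+D: weight 33, value 123
- A+C+D: weight 34, value 96
- A+B+C: weight 35, value 99
Minimum weight: 33 kg.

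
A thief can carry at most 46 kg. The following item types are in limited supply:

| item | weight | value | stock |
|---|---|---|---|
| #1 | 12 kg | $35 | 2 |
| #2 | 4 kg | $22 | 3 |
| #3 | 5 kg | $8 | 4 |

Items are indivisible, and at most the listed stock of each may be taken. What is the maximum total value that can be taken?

Top feasible selections:
- 2×#1 + 3×#2 + 2×#3: weight 46, value 152
- 2×#1 + 3×#2 + 1×#3: weight 41, value 144
- 2×#1 + 3×#2: weight 36, value 136
Best: $152.

$152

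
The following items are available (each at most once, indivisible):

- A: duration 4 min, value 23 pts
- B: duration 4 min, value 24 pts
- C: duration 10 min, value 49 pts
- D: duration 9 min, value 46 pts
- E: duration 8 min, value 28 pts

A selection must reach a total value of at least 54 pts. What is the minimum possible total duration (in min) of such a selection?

Subsets with value ≥ 54, sorted by total duration:
- B+D: duration 13, value 70
- A+D: duration 13, value 69
- B+C: duration 14, value 73
- A+C: duration 14, value 72
Minimum duration: 13 min.

13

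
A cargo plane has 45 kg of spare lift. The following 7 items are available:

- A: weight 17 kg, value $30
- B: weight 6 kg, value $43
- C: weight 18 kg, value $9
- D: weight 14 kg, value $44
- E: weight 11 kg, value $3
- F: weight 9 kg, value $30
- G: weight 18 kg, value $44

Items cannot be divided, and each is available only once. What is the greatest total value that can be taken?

Check high-value combinations within 45 kg:
- B+D+G: weight 6+14+18=38, value 43+44+44=131
- B+D+E+F: weight 6+14+11+9=40, value 43+44+3+30=120
- B+E+F+G: weight 6+11+9+18=44, value 43+3+30+44=120
- D+F+G: weight 14+9+18=41, value 44+30+44=118
- B+D+F: weight 6+14+9=29, value 43+44+30=117
Best: $131.

$131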